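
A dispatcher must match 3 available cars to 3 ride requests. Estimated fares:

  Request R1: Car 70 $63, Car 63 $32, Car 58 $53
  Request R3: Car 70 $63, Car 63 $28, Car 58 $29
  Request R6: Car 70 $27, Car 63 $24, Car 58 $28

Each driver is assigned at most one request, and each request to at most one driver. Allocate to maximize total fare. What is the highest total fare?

Max total: $140

This is the linear assignment problem.
Optimal: Car 70→Request R3 ($63), Car 63→Request R6 ($24), Car 58→Request R1 ($53) — total 63+24+53 = $140.
Row-greedy (each driver in turn takes its best remaining request) gives $119, worse by 21.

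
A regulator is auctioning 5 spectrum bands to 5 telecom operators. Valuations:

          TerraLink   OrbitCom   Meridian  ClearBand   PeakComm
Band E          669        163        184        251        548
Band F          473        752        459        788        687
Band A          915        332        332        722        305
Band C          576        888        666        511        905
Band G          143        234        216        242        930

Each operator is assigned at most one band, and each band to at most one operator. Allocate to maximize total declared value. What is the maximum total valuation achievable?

This is the linear assignment problem.
Optimal: TerraLink→Band E ($669M), OrbitCom→Band F ($752M), Meridian→Band C ($666M), ClearBand→Band A ($722M), PeakComm→Band G ($930M) — total 669+752+666+722+930 = $3739M.
Row-greedy (each operator in turn takes its best remaining band) gives $3443M, worse by 296.
Next-best assignment: TerraLink→Band A, OrbitCom→Band C, Meridian→Band E, ClearBand→Band F, PeakComm→Band G = $3705M.

Max total: $3739M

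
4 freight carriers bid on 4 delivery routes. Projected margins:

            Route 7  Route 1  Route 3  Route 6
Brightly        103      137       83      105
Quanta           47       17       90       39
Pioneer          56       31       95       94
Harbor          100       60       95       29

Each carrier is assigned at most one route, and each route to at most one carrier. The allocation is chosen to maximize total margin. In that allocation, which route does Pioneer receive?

This is a one-to-one assignment (maximum-weight bipartite matching).
Optimal: Brightly→Route 1 ($137k), Quanta→Route 3 ($90k), Pioneer→Route 6 ($94k), Harbor→Route 7 ($100k) — total 137+90+94+100 = $421k.
Max-entry greedy (repeatedly take the single best remaining cell) gives $371k, worse by 50.
Pioneer's own top route is Route 3 ($95k), but forcing Pioneer→Route 3 and reassigning the rest optimally gives only $371k — worse by 50.

Pioneer receives Route 6.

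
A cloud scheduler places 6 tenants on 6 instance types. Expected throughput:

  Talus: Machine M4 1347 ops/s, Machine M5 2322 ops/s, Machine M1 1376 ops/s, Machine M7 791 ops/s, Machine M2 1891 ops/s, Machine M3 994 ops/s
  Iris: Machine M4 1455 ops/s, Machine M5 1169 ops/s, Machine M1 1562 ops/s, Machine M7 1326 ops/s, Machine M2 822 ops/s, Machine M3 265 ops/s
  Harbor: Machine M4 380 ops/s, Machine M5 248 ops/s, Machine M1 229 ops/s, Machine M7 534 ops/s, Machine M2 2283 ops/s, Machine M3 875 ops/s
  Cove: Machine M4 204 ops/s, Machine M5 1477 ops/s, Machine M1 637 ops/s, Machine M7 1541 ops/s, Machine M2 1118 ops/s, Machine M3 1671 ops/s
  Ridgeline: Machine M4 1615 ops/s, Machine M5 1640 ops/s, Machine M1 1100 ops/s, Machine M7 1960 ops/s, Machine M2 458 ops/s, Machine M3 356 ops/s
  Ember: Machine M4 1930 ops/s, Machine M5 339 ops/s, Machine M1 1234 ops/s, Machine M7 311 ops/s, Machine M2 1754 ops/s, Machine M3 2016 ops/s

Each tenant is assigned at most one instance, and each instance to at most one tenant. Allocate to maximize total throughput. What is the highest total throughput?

Maximum total: 11728 ops/s

Optimal: Talus→Machine M5 (2322 ops/s), Iris→Machine M1 (1562 ops/s), Harbor→Machine M2 (2283 ops/s), Cove→Machine M3 (1671 ops/s), Ridgeline→Machine M7 (1960 ops/s), Ember→Machine M4 (1930 ops/s) — total 2322+1562+2283+1671+1960+1930 = 11728 ops/s.
Max-entry greedy (repeatedly take the single best remaining cell) gives 10347 ops/s, worse by 1381.
Next-best assignment: Talus→Machine M5, Iris→Machine M1, Harbor→Machine M2, Cove→Machine M7, Ridgeline→Machine M4, Ember→Machine M3 = 11339 ops/s.
No other one-to-one assignment exceeds 11728 ops/s.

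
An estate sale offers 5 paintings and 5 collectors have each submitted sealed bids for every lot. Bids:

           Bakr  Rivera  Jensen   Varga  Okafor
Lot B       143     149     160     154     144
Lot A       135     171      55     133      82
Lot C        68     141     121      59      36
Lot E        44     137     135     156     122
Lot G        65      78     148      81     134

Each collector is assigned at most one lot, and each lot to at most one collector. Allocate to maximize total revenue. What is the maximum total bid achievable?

This is a one-to-one assignment (maximum-weight bipartite matching).
Optimal: Bakr→Lot A ($135), Rivera→Lot C ($141), Jensen→Lot B ($160), Varga→Lot E ($156), Okafor→Lot G ($134) — total 135+141+160+156+134 = $726.
Column-greedy (each lot in turn goes to its best remaining collector) gives $689, worse by 37.

Max total: $726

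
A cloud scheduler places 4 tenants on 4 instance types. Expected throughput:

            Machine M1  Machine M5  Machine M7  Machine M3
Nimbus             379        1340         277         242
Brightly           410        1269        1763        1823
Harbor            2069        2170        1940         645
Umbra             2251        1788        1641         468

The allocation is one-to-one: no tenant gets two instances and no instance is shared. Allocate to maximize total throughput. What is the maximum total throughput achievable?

Optimal: Nimbus→Machine M5 (1340 ops/s), Brightly→Machine M3 (1823 ops/s), Harbor→Machine M7 (1940 ops/s), Umbra→Machine M1 (2251 ops/s) — total 1340+1823+1940+2251 = 7354 ops/s.
Max-entry greedy (repeatedly take the single best remaining cell) gives 6521 ops/s, worse by 833.

Maximum total: 7354 ops/s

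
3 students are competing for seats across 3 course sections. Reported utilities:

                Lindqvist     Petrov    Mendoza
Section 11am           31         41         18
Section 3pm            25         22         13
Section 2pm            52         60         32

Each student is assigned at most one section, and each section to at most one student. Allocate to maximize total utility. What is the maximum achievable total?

Optimal: Lindqvist→Section 2pm (52 points), Petrov→Section 11am (41 points), Mendoza→Section 3pm (13 points) — total 52+41+13 = 106 points.
Next-best assignment: Lindqvist→Section 11am, Petrov→Section 2pm, Mendoza→Section 3pm = 104 points.
Swapping Petrov↔Mendoza (Petrov→Section 3pm 22 points, Mendoza→Section 11am 18 points) loses 14.

Max total: 106 points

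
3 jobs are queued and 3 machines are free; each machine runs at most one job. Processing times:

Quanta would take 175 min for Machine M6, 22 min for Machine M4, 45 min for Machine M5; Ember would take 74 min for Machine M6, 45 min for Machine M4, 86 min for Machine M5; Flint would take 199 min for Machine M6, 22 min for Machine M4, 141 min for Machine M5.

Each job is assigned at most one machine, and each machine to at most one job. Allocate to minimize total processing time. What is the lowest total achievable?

Optimal: Quanta→Machine M5 (45 min), Ember→Machine M6 (74 min), Flint→Machine M4 (22 min) — total 45+74+22 = 141 min.

Minimum total: 141 min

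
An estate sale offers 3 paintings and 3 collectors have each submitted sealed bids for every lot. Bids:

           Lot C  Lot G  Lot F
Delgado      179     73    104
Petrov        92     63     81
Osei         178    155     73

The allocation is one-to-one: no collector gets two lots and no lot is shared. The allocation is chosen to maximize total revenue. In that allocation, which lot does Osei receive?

Osei receives Lot G.

This is a one-to-one assignment (maximum-weight bipartite matching).
Optimal: Delgado→Lot C ($179), Petrov→Lot F ($81), Osei→Lot G ($155) — total 179+81+155 = $415.
Next-best assignment: Delgado→Lot F, Petrov→Lot C, Osei→Lot G = $351.
Swapping Delgado↔Petrov (Delgado→Lot F $104, Petrov→Lot C $92) loses 64.
Osei's own top lot is Lot C ($178), but forcing Osei→Lot C and reassigning the rest optimally gives only $345 — worse by 70.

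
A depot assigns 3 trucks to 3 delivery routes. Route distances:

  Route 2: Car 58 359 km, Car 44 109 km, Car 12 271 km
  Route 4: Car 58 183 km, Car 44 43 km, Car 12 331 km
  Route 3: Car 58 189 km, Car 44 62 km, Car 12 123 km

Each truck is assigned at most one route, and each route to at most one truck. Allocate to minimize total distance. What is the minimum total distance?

Optimal: Car 58→Route 4 (183 km), Car 44→Route 2 (109 km), Car 12→Route 3 (123 km) — total 183+109+123 = 415 km.
Row-greedy (each truck in turn takes its cheapest remaining route) gives 516 km, worse by 101.
Next-best assignment: Car 58→Route 3, Car 44→Route 4, Car 12→Route 2 = 503 km.

Minimum total: 415 km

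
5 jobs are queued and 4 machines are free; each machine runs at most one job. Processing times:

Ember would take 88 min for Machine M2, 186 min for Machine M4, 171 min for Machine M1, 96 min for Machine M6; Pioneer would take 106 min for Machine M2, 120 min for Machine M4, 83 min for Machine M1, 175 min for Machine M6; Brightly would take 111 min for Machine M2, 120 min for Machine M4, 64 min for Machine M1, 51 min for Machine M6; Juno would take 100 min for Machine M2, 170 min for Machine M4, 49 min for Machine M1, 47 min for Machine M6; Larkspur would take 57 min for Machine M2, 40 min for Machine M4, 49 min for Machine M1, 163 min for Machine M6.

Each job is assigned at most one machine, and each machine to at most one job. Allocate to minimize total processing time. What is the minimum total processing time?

Optimal: Ember→Machine M2 (88 min), Larkspur→Machine M4 (40 min), Juno→Machine M1 (49 min), Brightly→Machine M6 (51 min) — total 88+40+49+51 = 228 min.
Row-greedy (each job in turn takes its cheapest remaining machine) gives 392 min, worse by 164.
Next-best assignment: Ember→Machine M2, Larkspur→Machine M4, Brightly→Machine M1, Juno→Machine M6 = 239 min.
No other one-to-one assignment undercuts 228 min.

Minimum total: 228 min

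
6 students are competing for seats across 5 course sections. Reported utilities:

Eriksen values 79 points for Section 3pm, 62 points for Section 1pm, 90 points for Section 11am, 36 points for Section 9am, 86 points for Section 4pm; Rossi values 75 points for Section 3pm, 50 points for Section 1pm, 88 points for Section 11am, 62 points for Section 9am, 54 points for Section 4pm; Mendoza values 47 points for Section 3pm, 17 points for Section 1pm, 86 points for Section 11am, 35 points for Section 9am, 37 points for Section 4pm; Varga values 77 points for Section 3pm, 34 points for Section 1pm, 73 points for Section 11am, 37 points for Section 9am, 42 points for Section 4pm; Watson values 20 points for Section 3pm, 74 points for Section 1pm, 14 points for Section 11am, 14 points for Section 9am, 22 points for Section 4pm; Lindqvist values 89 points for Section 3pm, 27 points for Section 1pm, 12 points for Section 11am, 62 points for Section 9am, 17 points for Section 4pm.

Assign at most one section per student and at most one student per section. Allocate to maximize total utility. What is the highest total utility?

Maximum total: 397 points

Treat this as an assignment problem: match each student to one section.
Optimal: Lindqvist→Section 3pm (89 points), Watson→Section 1pm (74 points), Mendoza→Section 11am (86 points), Rossi→Section 9am (62 points), Eriksen→Section 4pm (86 points) — total 89+74+86+62+86 = 397 points.
Next-best assignment: Varga→Section 3pm, Watson→Section 1pm, Rossi→Section 11am, Lindqvist→Section 9am, Eriksen→Section 4pm = 387 points.
Every other assignment is strictly worse.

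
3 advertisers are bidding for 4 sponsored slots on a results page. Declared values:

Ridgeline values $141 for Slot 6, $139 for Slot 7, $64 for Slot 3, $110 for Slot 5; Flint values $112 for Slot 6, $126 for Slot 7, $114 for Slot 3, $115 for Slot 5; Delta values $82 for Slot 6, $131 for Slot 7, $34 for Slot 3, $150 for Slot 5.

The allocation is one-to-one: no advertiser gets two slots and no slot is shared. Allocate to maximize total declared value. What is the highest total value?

Maximum total: $417

This is the linear assignment problem.
Optimal: Ridgeline→Slot 6 ($141), Flint→Slot 7 ($126), Delta→Slot 5 ($150) — total 141+126+150 = $417.
Next-best assignment: Ridgeline→Slot 6, Flint→Slot 3, Delta→Slot 5 = $405.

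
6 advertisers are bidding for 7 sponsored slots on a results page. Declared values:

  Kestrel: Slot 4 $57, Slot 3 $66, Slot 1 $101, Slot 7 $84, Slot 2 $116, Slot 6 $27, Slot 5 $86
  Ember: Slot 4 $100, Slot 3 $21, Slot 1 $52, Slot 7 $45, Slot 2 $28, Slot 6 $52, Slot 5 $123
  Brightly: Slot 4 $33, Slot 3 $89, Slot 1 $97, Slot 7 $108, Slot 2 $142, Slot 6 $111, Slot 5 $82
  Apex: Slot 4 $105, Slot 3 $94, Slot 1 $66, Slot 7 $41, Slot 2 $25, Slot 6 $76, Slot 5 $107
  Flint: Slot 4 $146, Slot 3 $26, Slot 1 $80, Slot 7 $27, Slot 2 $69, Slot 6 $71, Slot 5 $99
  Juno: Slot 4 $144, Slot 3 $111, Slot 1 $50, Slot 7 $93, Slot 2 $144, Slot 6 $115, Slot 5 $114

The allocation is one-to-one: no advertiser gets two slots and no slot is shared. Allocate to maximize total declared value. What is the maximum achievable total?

Optimal: Kestrel→Slot 1 ($101), Ember→Slot 5 ($123), Brightly→Slot 2 ($142), Apex→Slot 3 ($94), Flint→Slot 4 ($146), Juno→Slot 6 ($115) — total 101+123+142+94+146+115 = $721.
Max-entry greedy (repeatedly take the single best remaining cell) gives $719, worse by 2.
Next-best assignment: Kestrel→Slot 1, Ember→Slot 5, Brightly→Slot 6, Apex→Slot 3, Flint→Slot 4, Juno→Slot 2 = $719.
Swapping Brightly↔Apex (Brightly→Slot 3 $89, Apex→Slot 2 $25) loses 122.

Maximum total: $721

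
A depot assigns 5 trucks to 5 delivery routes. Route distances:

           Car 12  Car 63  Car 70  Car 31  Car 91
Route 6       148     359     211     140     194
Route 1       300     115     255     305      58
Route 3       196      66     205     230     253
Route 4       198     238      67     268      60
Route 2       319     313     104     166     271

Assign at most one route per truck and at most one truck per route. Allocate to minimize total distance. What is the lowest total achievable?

Treat this as an assignment problem: match each truck to one route.
Optimal: Car 12→Route 6 (148 km), Car 63→Route 3 (66 km), Car 70→Route 4 (67 km), Car 31→Route 2 (166 km), Car 91→Route 1 (58 km) — total 148+66+67+166+58 = 505 km.
Min-entry greedy (repeatedly take the single cheapest remaining cell) gives 650 km, worse by 145.
Next-best assignment: Car 12→Route 4, Car 63→Route 3, Car 70→Route 2, Car 31→Route 6, Car 91→Route 1 = 566 km.
Swapping Car 70↔Car 91 (Car 70→Route 1 255 km, Car 91→Route 4 60 km) adds 190.

Minimum total: 505 km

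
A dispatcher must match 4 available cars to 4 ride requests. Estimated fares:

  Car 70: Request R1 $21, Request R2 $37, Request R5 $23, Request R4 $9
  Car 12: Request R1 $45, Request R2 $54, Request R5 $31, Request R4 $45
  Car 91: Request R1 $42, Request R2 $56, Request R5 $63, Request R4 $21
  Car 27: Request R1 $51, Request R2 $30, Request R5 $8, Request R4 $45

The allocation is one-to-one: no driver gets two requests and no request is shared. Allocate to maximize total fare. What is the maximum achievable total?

Treat this as an assignment problem: match each driver to one request.
Optimal: Car 70→Request R2 ($37), Car 12→Request R4 ($45), Car 91→Request R5 ($63), Car 27→Request R1 ($51) — total 37+45+63+51 = $196.
Max-entry greedy (repeatedly take the single best remaining cell) gives $177, worse by 19.
Next-best assignment: Car 70→Request R2, Car 12→Request R1, Car 91→Request R5, Car 27→Request R4 = $190.
Checked against all permutations: $196 is optimal.

Maximum total: $196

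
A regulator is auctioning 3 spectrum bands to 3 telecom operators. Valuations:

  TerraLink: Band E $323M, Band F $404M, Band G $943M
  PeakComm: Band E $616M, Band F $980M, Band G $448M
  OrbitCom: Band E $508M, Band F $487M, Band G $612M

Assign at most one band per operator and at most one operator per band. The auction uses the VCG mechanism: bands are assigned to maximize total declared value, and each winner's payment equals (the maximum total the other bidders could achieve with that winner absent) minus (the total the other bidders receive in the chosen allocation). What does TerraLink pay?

TerraLink pays $104M.

Efficient allocation: TerraLink→Band G ($943M), PeakComm→Band F ($980M), OrbitCom→Band E ($508M); total welfare W = $2431M.
TerraLink receives Band G at value $943M, so the others get W − 943 = $1488M.
Without TerraLink: best allocation of the remaining 2 bidders over all 3 bands is PeakComm→Band F ($980M), OrbitCom→Band G ($612M), total $1592M.
VCG payment = (others' best without TerraLink) − (others' welfare with TerraLink) = 1592 − 1488 = $104M.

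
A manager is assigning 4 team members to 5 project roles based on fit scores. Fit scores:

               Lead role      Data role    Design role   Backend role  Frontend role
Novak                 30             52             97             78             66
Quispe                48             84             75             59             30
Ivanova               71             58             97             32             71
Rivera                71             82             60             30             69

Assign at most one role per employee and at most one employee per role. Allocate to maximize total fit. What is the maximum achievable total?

Maximum total: 330 pts

Optimal: Novak→Backend role (78 pts), Quispe→Data role (84 pts), Ivanova→Design role (97 pts), Rivera→Lead role (71 pts) — total 78+84+97+71 = 330 pts.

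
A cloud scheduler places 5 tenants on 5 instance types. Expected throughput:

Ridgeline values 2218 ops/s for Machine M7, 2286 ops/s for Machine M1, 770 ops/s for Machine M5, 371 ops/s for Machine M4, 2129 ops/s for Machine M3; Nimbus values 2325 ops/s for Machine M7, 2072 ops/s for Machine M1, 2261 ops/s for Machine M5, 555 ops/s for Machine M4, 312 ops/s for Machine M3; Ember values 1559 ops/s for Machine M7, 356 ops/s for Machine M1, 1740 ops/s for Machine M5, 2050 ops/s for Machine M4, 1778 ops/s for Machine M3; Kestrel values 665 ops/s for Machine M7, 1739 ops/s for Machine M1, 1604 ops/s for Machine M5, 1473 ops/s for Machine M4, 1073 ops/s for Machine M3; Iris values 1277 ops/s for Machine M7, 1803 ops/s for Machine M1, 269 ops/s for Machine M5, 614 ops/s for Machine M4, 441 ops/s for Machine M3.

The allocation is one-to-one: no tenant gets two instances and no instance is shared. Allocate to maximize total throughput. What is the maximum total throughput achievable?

Max total: 9911 ops/s

This is the linear assignment problem.
Optimal: Ridgeline→Machine M3 (2129 ops/s), Nimbus→Machine M7 (2325 ops/s), Ember→Machine M4 (2050 ops/s), Kestrel→Machine M5 (1604 ops/s), Iris→Machine M1 (1803 ops/s) — total 2129+2325+2050+1604+1803 = 9911 ops/s.
Row-greedy (each tenant in turn takes its best remaining instance) gives 8706 ops/s, worse by 1205.
Next-best assignment: Ridgeline→Machine M7, Nimbus→Machine M5, Ember→Machine M3, Kestrel→Machine M4, Iris→Machine M1 = 9533 ops/s.
Swapping Kestrel↔Ridgeline (Kestrel→Machine M3 1073 ops/s, Ridgeline→Machine M5 770 ops/s) loses 1890.
Every other assignment is strictly worse.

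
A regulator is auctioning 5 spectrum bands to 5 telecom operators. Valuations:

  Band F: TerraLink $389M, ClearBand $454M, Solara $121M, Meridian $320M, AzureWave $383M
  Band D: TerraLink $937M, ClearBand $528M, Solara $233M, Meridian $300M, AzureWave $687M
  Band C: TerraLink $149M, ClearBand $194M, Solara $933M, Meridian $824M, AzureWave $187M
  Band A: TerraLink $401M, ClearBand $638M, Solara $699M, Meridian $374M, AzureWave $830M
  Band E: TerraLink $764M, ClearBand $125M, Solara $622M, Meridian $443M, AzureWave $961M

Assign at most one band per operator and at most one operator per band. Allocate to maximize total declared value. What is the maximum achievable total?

Max total: $3875M

Treat this as an assignment problem: match each operator to one band.
Optimal: TerraLink→Band D ($937M), ClearBand→Band F ($454M), Solara→Band A ($699M), Meridian→Band C ($824M), AzureWave→Band E ($961M) — total 937+454+699+824+961 = $3875M.
Max-entry greedy (repeatedly take the single best remaining cell) gives $3789M, worse by 86.
Checked against all permutations: $3875M is optimal.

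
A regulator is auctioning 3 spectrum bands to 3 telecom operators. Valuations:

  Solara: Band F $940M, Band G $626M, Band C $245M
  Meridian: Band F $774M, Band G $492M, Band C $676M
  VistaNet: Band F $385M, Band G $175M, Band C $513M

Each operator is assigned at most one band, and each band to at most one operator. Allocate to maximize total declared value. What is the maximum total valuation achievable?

Optimal: Solara→Band F ($940M), Meridian→Band G ($492M), VistaNet→Band C ($513M) — total 940+492+513 = $1945M.
Row-greedy (each operator in turn takes its best remaining band) gives $1791M, worse by 154.
No other one-to-one assignment exceeds $1945M.

Maximum total: $1945M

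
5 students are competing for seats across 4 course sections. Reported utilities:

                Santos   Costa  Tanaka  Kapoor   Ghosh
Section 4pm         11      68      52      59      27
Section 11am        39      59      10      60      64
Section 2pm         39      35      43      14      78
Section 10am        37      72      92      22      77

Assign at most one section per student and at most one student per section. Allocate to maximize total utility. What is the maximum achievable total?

Maximum total: 298 points

This is the linear assignment problem.
Optimal: Costa→Section 4pm (68 points), Kapoor→Section 11am (60 points), Ghosh→Section 2pm (78 points), Tanaka→Section 10am (92 points) — total 68+60+78+92 = 298 points.
Row-greedy (each student in turn takes its best remaining section) gives 177 points, worse by 121.
Every other assignment is strictly worse.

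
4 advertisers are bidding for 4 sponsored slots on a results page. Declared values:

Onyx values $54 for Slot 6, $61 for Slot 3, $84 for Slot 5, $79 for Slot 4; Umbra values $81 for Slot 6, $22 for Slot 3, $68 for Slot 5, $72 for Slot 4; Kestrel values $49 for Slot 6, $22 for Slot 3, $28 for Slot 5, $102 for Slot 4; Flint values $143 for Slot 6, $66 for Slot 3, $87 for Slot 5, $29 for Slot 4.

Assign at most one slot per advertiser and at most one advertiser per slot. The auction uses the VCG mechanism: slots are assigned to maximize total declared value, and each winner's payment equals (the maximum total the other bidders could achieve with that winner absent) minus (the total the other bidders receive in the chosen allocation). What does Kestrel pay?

Kestrel pays $27.

Efficient allocation: Onyx→Slot 3 ($61), Umbra→Slot 5 ($68), Kestrel→Slot 4 ($102), Flint→Slot 6 ($143); total welfare W = $374.
Kestrel receives Slot 4 at value $102, so the others get W − 102 = $272.
Without Kestrel: best allocation of the remaining 3 bidders over all 4 slots is Onyx→Slot 5 ($84), Umbra→Slot 4 ($72), Flint→Slot 6 ($143), total $299.
VCG payment = (others' best without Kestrel) − (others' welfare with Kestrel) = 299 − 272 = $27.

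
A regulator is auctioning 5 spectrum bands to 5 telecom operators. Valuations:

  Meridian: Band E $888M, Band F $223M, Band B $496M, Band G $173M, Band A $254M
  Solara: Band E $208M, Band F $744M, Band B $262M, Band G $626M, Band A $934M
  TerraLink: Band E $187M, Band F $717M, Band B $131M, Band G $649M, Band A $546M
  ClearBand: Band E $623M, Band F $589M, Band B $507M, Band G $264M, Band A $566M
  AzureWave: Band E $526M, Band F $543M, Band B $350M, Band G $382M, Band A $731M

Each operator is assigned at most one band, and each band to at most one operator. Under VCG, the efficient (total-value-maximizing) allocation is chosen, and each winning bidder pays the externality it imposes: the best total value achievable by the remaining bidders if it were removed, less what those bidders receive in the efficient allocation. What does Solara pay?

Solara pays $270M.

Efficient allocation: Meridian→Band E ($888M), Solara→Band A ($934M), TerraLink→Band G ($649M), ClearBand→Band B ($507M), AzureWave→Band F ($543M); total welfare W = $3521M.
Solara receives Band A at value $934M, so the others get W − 934 = $2587M.
Without Solara: best allocation of the remaining 4 bidders over all 5 bands is Meridian→Band E ($888M), TerraLink→Band G ($649M), ClearBand→Band F ($589M), AzureWave→Band A ($731M), total $2857M.
VCG payment = (others' best without Solara) − (others' welfare with Solara) = 2857 − 2587 = $270M.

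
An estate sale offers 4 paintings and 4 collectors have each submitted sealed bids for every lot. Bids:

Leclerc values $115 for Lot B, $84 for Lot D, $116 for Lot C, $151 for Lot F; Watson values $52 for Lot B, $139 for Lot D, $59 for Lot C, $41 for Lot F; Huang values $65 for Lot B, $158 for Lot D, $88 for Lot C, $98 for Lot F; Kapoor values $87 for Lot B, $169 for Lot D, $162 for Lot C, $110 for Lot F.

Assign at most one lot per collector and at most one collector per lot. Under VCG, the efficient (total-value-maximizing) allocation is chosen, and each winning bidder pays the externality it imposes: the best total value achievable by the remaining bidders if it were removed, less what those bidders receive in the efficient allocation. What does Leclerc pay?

Leclerc pays $27.

Efficient allocation: Leclerc→Lot F ($151), Watson→Lot B ($52), Huang→Lot D ($158), Kapoor→Lot C ($162); total welfare W = $523.
Leclerc receives Lot F at value $151, so the others get W − 151 = $372.
Without Leclerc: best allocation of the remaining 3 bidders over all 4 lots is Watson→Lot D ($139), Huang→Lot F ($98), Kapoor→Lot C ($162), total $399.
VCG payment = (others' best without Leclerc) − (others' welfare with Leclerc) = 399 − 372 = $27.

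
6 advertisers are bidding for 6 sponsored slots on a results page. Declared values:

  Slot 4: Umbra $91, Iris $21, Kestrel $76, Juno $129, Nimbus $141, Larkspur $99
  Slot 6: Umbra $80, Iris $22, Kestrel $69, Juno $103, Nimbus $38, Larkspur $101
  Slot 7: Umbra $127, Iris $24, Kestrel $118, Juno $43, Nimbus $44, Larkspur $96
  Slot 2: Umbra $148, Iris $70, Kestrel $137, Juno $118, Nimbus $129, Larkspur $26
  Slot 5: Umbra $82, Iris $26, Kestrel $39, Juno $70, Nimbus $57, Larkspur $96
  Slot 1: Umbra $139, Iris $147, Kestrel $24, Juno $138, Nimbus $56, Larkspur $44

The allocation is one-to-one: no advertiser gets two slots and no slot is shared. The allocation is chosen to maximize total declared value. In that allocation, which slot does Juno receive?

Optimal: Umbra→Slot 2 ($148), Iris→Slot 1 ($147), Kestrel→Slot 7 ($118), Juno→Slot 6 ($103), Nimbus→Slot 4 ($141), Larkspur→Slot 5 ($96) — total 148+147+118+103+141+96 = $753.
Row-greedy (each advertiser in turn takes its best remaining slot) gives $700, worse by 53.
Next-best assignment: Umbra→Slot 7, Iris→Slot 1, Kestrel→Slot 2, Juno→Slot 6, Nimbus→Slot 4, Larkspur→Slot 5 = $751.
Swapping Nimbus↔Umbra (Nimbus→Slot 2 $129, Umbra→Slot 4 $91) loses 69.
Juno's own top slot is Slot 1 ($138), but forcing Juno→Slot 1 and reassigning the rest optimally gives only $672 — worse by 81.

Juno receives Slot 6.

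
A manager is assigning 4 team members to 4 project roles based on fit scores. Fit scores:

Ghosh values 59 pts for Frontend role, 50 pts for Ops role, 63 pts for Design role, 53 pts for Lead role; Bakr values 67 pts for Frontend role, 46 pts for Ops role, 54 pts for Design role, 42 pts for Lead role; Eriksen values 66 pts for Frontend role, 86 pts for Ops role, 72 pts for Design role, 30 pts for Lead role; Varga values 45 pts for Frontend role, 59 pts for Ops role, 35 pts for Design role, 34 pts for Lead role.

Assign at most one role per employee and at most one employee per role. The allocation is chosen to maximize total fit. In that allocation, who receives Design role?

Treat this as an assignment problem: match each employee to one role.
Optimal: Ghosh→Lead role (53 pts), Bakr→Frontend role (67 pts), Eriksen→Design role (72 pts), Varga→Ops role (59 pts) — total 53+67+72+59 = 251 pts.
Row-greedy (each employee in turn takes its best remaining role) gives 250 pts, worse by 1.
Swapping Ghosh↔Bakr (Ghosh→Frontend role 59 pts, Bakr→Lead role 42 pts) loses 19.
Eriksen's own top role is Ops role (86 pts), but forcing Eriksen→Ops role and reassigning the rest optimally gives only 250 pts — worse by 1.

Eriksen receives Design role.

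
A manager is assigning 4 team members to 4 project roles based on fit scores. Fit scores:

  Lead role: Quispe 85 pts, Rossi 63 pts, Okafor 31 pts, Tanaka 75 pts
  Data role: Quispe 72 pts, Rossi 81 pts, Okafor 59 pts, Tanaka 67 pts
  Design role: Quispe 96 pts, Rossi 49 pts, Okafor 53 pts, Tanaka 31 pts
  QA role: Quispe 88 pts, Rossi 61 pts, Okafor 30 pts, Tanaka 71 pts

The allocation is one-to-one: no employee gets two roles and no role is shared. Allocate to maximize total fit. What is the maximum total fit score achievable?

This is a one-to-one assignment (maximum-weight bipartite matching).
Optimal: Quispe→QA role (88 pts), Rossi→Data role (81 pts), Okafor→Design role (53 pts), Tanaka→Lead role (75 pts) — total 88+81+53+75 = 297 pts.
Max-entry greedy (repeatedly take the single best remaining cell) gives 282 pts, worse by 15.
Next-best assignment: Quispe→Design role, Rossi→QA role, Okafor→Data role, Tanaka→Lead role = 291 pts.

Maximum total: 297 pts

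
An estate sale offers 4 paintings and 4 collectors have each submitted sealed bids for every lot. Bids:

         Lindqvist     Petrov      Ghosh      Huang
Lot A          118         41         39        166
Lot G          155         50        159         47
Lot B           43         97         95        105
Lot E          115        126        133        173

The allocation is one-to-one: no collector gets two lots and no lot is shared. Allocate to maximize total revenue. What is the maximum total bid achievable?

Optimal: Lindqvist→Lot G ($155), Petrov→Lot B ($97), Ghosh→Lot E ($133), Huang→Lot A ($166) — total 155+97+133+166 = $551.
Row-greedy (each collector in turn takes its best remaining lot) gives $542, worse by 9.
Next-best assignment: Lindqvist→Lot A, Petrov→Lot B, Ghosh→Lot G, Huang→Lot E = $547.
No other one-to-one assignment exceeds $551.

Max total: $551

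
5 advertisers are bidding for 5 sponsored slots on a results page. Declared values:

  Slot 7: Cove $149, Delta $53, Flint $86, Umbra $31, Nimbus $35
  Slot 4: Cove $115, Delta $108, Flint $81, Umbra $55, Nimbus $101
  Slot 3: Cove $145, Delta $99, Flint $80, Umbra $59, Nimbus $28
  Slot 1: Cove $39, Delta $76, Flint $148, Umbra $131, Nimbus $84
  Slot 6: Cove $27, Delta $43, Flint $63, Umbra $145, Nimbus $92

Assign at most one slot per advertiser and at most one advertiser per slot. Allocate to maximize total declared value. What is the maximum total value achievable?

Treat this as an assignment problem: match each advertiser to one slot.
Optimal: Cove→Slot 7 ($149), Delta→Slot 3 ($99), Flint→Slot 1 ($148), Umbra→Slot 6 ($145), Nimbus→Slot 4 ($101) — total 149+99+148+145+101 = $642.
Column-greedy (each slot in turn goes to its best remaining advertiser) gives $560, worse by 82.
Next-best assignment: Cove→Slot 3, Delta→Slot 7, Flint→Slot 1, Umbra→Slot 6, Nimbus→Slot 4 = $592.
Swapping Flint↔Delta (Flint→Slot 3 $80, Delta→Slot 1 $76) loses 91.
Checked against all permutations: $642 is optimal.

Maximum total: $642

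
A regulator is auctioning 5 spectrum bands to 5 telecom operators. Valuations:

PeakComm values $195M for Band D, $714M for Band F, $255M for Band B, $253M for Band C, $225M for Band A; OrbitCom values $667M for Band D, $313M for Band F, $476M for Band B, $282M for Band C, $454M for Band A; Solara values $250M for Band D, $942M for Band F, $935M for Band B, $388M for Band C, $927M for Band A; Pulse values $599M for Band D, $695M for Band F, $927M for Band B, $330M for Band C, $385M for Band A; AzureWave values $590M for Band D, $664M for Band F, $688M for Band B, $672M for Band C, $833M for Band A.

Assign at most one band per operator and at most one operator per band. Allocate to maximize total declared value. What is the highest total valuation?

Optimal: PeakComm→Band F ($714M), OrbitCom→Band D ($667M), Solara→Band A ($927M), Pulse→Band B ($927M), AzureWave→Band C ($672M) — total 714+667+927+927+672 = $3907M.
Max-entry greedy (repeatedly take the single best remaining cell) gives $3622M, worse by 285.
Swapping Solara↔OrbitCom (Solara→Band D $250M, OrbitCom→Band A $454M) loses 890.

Maximum total: $3907M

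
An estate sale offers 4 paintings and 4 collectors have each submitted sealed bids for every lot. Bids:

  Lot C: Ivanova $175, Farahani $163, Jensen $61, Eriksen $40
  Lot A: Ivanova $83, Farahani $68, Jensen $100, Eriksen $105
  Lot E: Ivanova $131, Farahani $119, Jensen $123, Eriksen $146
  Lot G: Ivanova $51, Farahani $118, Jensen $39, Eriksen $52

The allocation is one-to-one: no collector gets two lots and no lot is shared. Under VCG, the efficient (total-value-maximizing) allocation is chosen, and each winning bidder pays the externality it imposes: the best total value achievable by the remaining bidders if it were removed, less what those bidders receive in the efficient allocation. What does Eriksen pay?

Efficient allocation: Ivanova→Lot C ($175), Farahani→Lot G ($118), Jensen→Lot A ($100), Eriksen→Lot E ($146); total welfare W = $539.
Eriksen receives Lot E at value $146, so the others get W − 146 = $393.
Without Eriksen: best allocation of the remaining 3 bidders over all 4 lots is Ivanova→Lot C ($175), Farahani→Lot G ($118), Jensen→Lot E ($123), total $416.
VCG payment = (others' best without Eriksen) − (others' welfare with Eriksen) = 416 − 393 = $23.

Eriksen pays $23.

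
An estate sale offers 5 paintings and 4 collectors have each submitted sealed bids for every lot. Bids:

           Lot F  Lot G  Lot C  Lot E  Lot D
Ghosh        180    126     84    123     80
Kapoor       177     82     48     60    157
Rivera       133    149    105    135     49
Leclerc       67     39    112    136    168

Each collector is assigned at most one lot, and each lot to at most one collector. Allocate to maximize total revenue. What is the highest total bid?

Max total: $622

This is the linear assignment problem.
Optimal: Ghosh→Lot F ($180), Kapoor→Lot D ($157), Rivera→Lot G ($149), Leclerc→Lot E ($136) — total 180+157+149+136 = $622.
Max-entry greedy (repeatedly take the single best remaining cell) gives $557, worse by 65.
Next-best assignment: Ghosh→Lot E, Kapoor→Lot F, Rivera→Lot G, Leclerc→Lot D = $617.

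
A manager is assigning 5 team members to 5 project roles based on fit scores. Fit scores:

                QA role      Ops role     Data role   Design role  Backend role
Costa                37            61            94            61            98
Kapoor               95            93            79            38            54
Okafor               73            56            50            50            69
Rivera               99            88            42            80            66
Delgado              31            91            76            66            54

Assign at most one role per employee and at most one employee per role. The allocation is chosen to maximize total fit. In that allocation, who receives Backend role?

Okafor receives Backend role.

This is a one-to-one assignment (maximum-weight bipartite matching).
Optimal: Costa→Data role (94 pts), Kapoor→QA role (95 pts), Okafor→Backend role (69 pts), Rivera→Design role (80 pts), Delgado→Ops role (91 pts) — total 94+95+69+80+91 = 429 pts.
Okafor's own top role is QA role (73 pts), but forcing Okafor→QA role and reassigning the rest optimally gives only 421 pts — worse by 8.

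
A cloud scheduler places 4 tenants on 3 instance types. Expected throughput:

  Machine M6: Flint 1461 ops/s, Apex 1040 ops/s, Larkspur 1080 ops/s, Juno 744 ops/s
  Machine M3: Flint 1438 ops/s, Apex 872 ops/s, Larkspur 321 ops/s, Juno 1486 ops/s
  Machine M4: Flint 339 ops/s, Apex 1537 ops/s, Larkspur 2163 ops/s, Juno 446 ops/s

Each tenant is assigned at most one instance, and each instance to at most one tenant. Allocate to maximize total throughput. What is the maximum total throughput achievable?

Maximum total: 5110 ops/s

Optimal: Flint→Machine M6 (1461 ops/s), Juno→Machine M3 (1486 ops/s), Larkspur→Machine M4 (2163 ops/s) — total 1461+1486+2163 = 5110 ops/s.
Row-greedy (each tenant in turn takes its best remaining instance) gives 3319 ops/s, worse by 1791.
Next-best assignment: Apex→Machine M6, Juno→Machine M3, Larkspur→Machine M4 = 4689 ops/s.
Swapping Larkspur↔Juno (Larkspur→Machine M3 321 ops/s, Juno→Machine M4 446 ops/s) loses 2882.
Checked against all permutations: 5110 ops/s is optimal.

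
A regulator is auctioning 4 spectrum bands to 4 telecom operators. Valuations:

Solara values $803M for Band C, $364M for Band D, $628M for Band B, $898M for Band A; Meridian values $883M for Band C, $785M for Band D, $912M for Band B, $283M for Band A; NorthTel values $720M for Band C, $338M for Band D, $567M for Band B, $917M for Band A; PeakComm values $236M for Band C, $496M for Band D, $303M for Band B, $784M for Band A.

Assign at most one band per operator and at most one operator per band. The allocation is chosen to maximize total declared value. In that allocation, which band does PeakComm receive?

PeakComm receives Band D.

Treat this as an assignment problem: match each operator to one band.
Optimal: Solara→Band C ($803M), Meridian→Band B ($912M), NorthTel→Band A ($917M), PeakComm→Band D ($496M) — total 803+912+917+496 = $3128M.
Column-greedy (each band in turn goes to its best remaining operator) gives $2924M, worse by 204.
Swapping Solara↔Meridian (Solara→Band B $628M, Meridian→Band C $883M) loses 204.
No other one-to-one assignment exceeds $3128M.
PeakComm's own top band is Band A ($784M), but forcing PeakComm→Band A and reassigning the rest optimally gives only $2939M — worse by 189.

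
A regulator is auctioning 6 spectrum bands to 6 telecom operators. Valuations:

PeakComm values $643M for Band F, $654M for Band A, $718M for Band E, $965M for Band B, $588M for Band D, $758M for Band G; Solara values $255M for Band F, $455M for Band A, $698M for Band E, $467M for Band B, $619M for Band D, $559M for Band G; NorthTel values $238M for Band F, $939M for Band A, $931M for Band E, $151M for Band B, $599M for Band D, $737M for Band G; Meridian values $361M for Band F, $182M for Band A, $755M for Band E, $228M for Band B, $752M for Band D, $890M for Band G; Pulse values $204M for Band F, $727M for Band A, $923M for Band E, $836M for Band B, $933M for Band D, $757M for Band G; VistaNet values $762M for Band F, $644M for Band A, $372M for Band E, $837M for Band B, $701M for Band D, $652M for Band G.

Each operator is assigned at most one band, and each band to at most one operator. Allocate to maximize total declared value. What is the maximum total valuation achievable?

Optimal: PeakComm→Band B ($965M), Solara→Band E ($698M), NorthTel→Band A ($939M), Meridian→Band G ($890M), Pulse→Band D ($933M), VistaNet→Band F ($762M) — total 965+698+939+890+933+762 = $5187M.
Swapping VistaNet↔NorthTel (VistaNet→Band A $644M, NorthTel→Band F $238M) loses 819.

Maximum total: $5187M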